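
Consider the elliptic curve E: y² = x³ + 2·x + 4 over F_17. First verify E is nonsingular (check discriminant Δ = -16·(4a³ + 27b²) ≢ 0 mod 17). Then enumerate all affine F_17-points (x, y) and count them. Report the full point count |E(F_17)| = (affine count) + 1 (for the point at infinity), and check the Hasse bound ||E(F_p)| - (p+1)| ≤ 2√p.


Affine points = {(0, 2), (0, 15), (2, 4), (2, 13), (4, 5), (4, 12), (7, 2), (7, 15), (10, 2), (10, 15), (13, 0), (15, 3), (15, 14), (16, 1), (16, 16)}; affine count = 15; |E(F_17)| = 16.

Discriminant check: Δ ∝ 4a³ + 27b² = 4·2³ + 27·4² = 4·8 + 27·16 ≡ 5 (mod 17). Nonzero ⇒ E is nonsingular.
For each x ∈ F_17, compute rhs = x³ + 2·x + 4 mod 17, then count y ∈ F_17 with y² ≡ rhs.
  x = 0: rhs = 4, matching y values: 2, 15 (2 points).
  x = 1: rhs = 7, matching y values: none (0 points).
  x = 2: rhs = 16, matching y values: 4, 13 (2 points).
  x = 3: rhs = 3, matching y values: none (0 points).
  x = 4: rhs = 8, matching y values: 5, 12 (2 points).
  x = 5: rhs = 3, matching y values: none (0 points).
  x = 6: rhs = 11, matching y values: none (0 points).
  x = 7: rhs = 4, matching y values: 2, 15 (2 points).
  x = 8: rhs = 5, matching y values: none (0 points).
  x = 9: rhs = 3, matching y values: none (0 points).
  x = 10: rhs = 4, matching y values: 2, 15 (2 points).
  x = 11: rhs = 14, matching y values: none (0 points).
  x = 12: rhs = 5, matching y values: none (0 points).
  x = 13: rhs = 0, matching y values: 0 (1 points).
  x = 14: rhs = 5, matching y values: none (0 points).
  x = 15: rhs = 9, matching y values: 3, 14 (2 points).
  x = 16: rhs = 1, matching y values: 1, 16 (2 points).
Total affine count: 15.
Full point count |E(F_17)| = 15 + 1 = 16.
Hasse bound: |16 − (17+1)| = |-2| = 2 ≤ 2√17 ≈ 8.2462 ✓.


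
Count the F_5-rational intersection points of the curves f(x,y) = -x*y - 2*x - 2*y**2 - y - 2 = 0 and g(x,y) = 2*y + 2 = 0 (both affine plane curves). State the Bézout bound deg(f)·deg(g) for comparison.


Common zeros: {(2, 4)}; count = 1; Bézout bound = 2.

deg(f) = 2, deg(g) = 1, so Bézout bound = 2.
Scan x ∈ F_5. For each x, list the y ∈ F_5 with f(x, y) ≡ 0 and those with g(x, y) ≡ 0 (mod 5); the common zeros in that column are the intersection.
  x = 0: f ≡ 0 at y ∈ {1}; g ≡ 0 at y ∈ {4}; common: ∅.
  x = 1: f ≡ 0 at y ∈ ∅; g ≡ 0 at y ∈ {4}; common: ∅.
  x = 2: f ≡ 0 at y ∈ {2, 4}; g ≡ 0 at y ∈ {4}; common: {4}.
  x = 3: f ≡ 0 at y ∈ ∅; g ≡ 0 at y ∈ {4}; common: ∅.
  x = 4: f ≡ 0 at y ∈ {0}; g ≡ 0 at y ∈ {4}; common: ∅.
Collecting: common zeros = {(2, 4)}, so the count is 1.
Comparison with the Bézout bound: 1 ≤ 2 = deg(f)·deg(g), as expected for curves with no common component (the affine F_5-count falls short of the bound because intersections may lie at infinity, over extension fields, or carry multiplicity).


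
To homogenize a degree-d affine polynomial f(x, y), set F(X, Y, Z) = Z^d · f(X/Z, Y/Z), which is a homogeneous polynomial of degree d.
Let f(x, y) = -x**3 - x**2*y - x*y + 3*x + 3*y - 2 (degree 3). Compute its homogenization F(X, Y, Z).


F(X, Y, Z) = -X**3 - X**2*Y - X*Y*Z + 3*X*Z**2 + 3*Y*Z**2 - 2*Z**3

deg(f) = 3.
Substitute x = X/Z, y = Y/Z into f, then multiply by Z^3.
  monomial -1·x^3·y^0 ↦ -1·X^3·Y^0·Z^0.
  monomial -1·x^2·y^1 ↦ -1·X^2·Y^1·Z^0.
  monomial -1·x^1·y^1 ↦ -1·X^1·Y^1·Z^1.
  monomial 3·x^1·y^0 ↦ 3·X^1·Y^0·Z^2.
  monomial 3·x^0·y^1 ↦ 3·X^0·Y^1·Z^2.
  monomial -2·x^0·y^0 ↦ -2·X^0·Y^0·Z^3.
Collecting: F(X, Y, Z) = -X**3 - X**2*Y - X*Y*Z + 3*X*Z**2 + 3*Y*Z**2 - 2*Z**3.


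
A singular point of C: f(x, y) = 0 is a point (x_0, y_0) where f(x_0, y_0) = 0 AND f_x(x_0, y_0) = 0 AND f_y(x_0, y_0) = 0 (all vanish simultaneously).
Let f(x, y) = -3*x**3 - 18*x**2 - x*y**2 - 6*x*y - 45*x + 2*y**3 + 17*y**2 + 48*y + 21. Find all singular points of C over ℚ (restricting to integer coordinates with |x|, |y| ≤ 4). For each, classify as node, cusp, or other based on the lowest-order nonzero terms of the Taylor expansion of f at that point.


Singular points: {(-2, -3)}; classification: cusp.

Compute partial derivatives:
  f_x = -9*x**2 - 36*x - y**2 - 6*y - 45.
  f_y = -2*x*y - 6*x + 6*y**2 + 34*y + 48.
Scan x_0 ∈ {−4, ..., 4}. For each x_0, f_y(x_0, y) is a polynomial in y; find its integer roots y ∈ {−4, ..., 4}, then test f_x and f at those candidates.
  x = -4: f_y(-4, y) = 6*y**2 + 42*y + 72; vanishes at y ∈ {-4, -3}. (-4, -4): f_x = -37 ≠ 0; (-4, -3): f_x = -36 ≠ 0.
  x = -3: f_y(-3, y) = 6*y**2 + 40*y + 66; vanishes at y ∈ {-3}. (-3, -3): f_x = -9 ≠ 0.
  x = -2: f_y(-2, y) = 6*y**2 + 38*y + 60; vanishes at y ∈ {-3}. (-2, -3): f_x = 0, f = 0 — SINGULAR.
  x = -1: f_y(-1, y) = 6*y**2 + 36*y + 54; vanishes at y ∈ {-3}. (-1, -3): f_x = -9 ≠ 0.
  x = 0: f_y(0, y) = 6*y**2 + 34*y + 48; vanishes at y ∈ {-3}. (0, -3): f_x = -36 ≠ 0.
  x = 1: f_y(1, y) = 6*y**2 + 32*y + 42; vanishes at y ∈ {-3}. (1, -3): f_x = -81 ≠ 0.
  x = 2: f_y(2, y) = 6*y**2 + 30*y + 36; vanishes at y ∈ {-3, -2}. (2, -3): f_x = -144 ≠ 0; (2, -2): f_x = -145 ≠ 0.
  x = 3: f_y(3, y) = 6*y**2 + 28*y + 30; vanishes at y ∈ {-3}. (3, -3): f_x = -225 ≠ 0.
  x = 4: f_y(4, y) = 6*y**2 + 26*y + 24; vanishes at y ∈ {-3}. (4, -3): f_x = -324 ≠ 0.
Only singular point on the grid: (-2, -3).
Classify: substitute x = -2 + u, y = -3 + v and expand: f = -3*u**3 - u*v**2 + 2*v**3 + v**2.
No constant or linear terms (consistent with a singular point). Quadratic part: v**2. Cubic part: -3*u**3 - u*v**2 + 2*v**3.
The quadratic part v**2 is a perfect square, so there is a single (double) tangent line v = 0, i.e. y = -3. Restricting the cubic part to that line (v = 0) leaves -3*u**3 ≠ 0, so f is not divisible by v and the branch is v² ≈ 3*u**3 to lowest order — this is a cusp.
Classification: cusp.


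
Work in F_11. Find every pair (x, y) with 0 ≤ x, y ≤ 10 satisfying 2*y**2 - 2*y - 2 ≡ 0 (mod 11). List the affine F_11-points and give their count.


Affine F_11-points: {(0, 4), (0, 8), (1, 4), (1, 8), (2, 4), (2, 8), (3, 4), (3, 8), (4, 4), (4, 8), (5, 4), (5, 8), (6, 4), (6, 8), (7, 4), (7, 8), (8, 4), (8, 8), (9, 4), (9, 8), (10, 4), (10, 8)}; count = 22.

For each of the 121 pairs (x, y) ∈ F_11², evaluate f(x, y) mod 11. Record the zeros.
  x = 0: [0↦9, 1↦9, 2↦2, 3↦10, 4↦0, 5↦5, 6↦3, 7↦5, 8↦0, 9↦10, 10↦2]  zeros at y ∈ {4, 8}
  x = 1: [0↦9, 1↦9, 2↦2, 3↦10, 4↦0, 5↦5, 6↦3, 7↦5, 8↦0, 9↦10, 10↦2]  zeros at y ∈ {4, 8}
  x = 2: [0↦9, 1↦9, 2↦2, 3↦10, 4↦0, 5↦5, 6↦3, 7↦5, 8↦0, 9↦10, 10↦2]  zeros at y ∈ {4, 8}
  x = 3: [0↦9, 1↦9, 2↦2, 3↦10, 4↦0, 5↦5, 6↦3, 7↦5, 8↦0, 9↦10, 10↦2]  zeros at y ∈ {4, 8}
  x = 4: [0↦9, 1↦9, 2↦2, 3↦10, 4↦0, 5↦5, 6↦3, 7↦5, 8↦0, 9↦10, 10↦2]  zeros at y ∈ {4, 8}
  x = 5: [0↦9, 1↦9, 2↦2, 3↦10, 4↦0, 5↦5, 6↦3, 7↦5, 8↦0, 9↦10, 10↦2]  zeros at y ∈ {4, 8}
  x = 6: [0↦9, 1↦9, 2↦2, 3↦10, 4↦0, 5↦5, 6↦3, 7↦5, 8↦0, 9↦10, 10↦2]  zeros at y ∈ {4, 8}
  x = 7: [0↦9, 1↦9, 2↦2, 3↦10, 4↦0, 5↦5, 6↦3, 7↦5, 8↦0, 9↦10, 10↦2]  zeros at y ∈ {4, 8}
  x = 8: [0↦9, 1↦9, 2↦2, 3↦10, 4↦0, 5↦5, 6↦3, 7↦5, 8↦0, 9↦10, 10↦2]  zeros at y ∈ {4, 8}
  x = 9: [0↦9, 1↦9, 2↦2, 3↦10, 4↦0, 5↦5, 6↦3, 7↦5, 8↦0, 9↦10, 10↦2]  zeros at y ∈ {4, 8}
  x = 10: [0↦9, 1↦9, 2↦2, 3↦10, 4↦0, 5↦5, 6↦3, 7↦5, 8↦0, 9↦10, 10↦2]  zeros at y ∈ {4, 8}
Collecting zeros: affine points = {(0, 4), (0, 8), (1, 4), (1, 8), (2, 4), (2, 8), (3, 4), (3, 8), (4, 4), (4, 8), (5, 4), (5, 8), (6, 4), (6, 8), (7, 4), (7, 8), (8, 4), (8, 8), (9, 4), (9, 8), (10, 4), (10, 8)}.
Total count |C(F_11)_aff| = 22.


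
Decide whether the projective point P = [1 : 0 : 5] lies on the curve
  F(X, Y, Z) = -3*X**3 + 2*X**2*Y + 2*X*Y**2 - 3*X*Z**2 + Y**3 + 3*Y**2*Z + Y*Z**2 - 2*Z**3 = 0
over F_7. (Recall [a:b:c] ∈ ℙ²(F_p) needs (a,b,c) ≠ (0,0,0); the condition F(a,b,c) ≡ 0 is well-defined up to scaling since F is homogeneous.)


F(1,0,5) ≡ 1 (mod 7); P is NOT on the curve.

Evaluate F(1, 0, 5) term-by-term (mod 7).
  -3*X**3 ↦ -3·1·1·1 = -3
  2*X**2*Y ↦ 2·1·0·1 = 0
  2*X*Y**2 ↦ 2·1·0·1 = 0
  -3*X*Z**2 ↦ -3·1·1·25 = -75
  Y**3 ↦ 1·1·0·1 = 0
  3*Y**2*Z ↦ 3·1·0·5 = 0
  Y*Z**2 ↦ 1·1·0·25 = 0
  -2*Z**3 ↦ -2·1·1·125 = -250
Sum: F(1, 0, 5) = (-3) + (0) + (0) + (-75) + (0) + (0) + (0) + (-250) = -328.
Reducing mod 7: -328 ≡ 1 (mod 7).
Since F(a, b, c) ≡ 1 ≠ 0 (mod 7), P does NOT lie on the curve.


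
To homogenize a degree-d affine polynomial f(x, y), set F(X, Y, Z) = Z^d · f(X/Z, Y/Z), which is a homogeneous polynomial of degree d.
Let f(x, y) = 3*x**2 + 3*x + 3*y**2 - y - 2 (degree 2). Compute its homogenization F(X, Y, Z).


F(X, Y, Z) = 3*X**2 + 3*X*Z + 3*Y**2 - Y*Z - 2*Z**2

deg(f) = 2.
Substitute x = X/Z, y = Y/Z into f, then multiply by Z^2.
  monomial 3·x^2·y^0 ↦ 3·X^2·Y^0·Z^0.
  monomial 3·x^1·y^0 ↦ 3·X^1·Y^0·Z^1.
  monomial 3·x^0·y^2 ↦ 3·X^0·Y^2·Z^0.
  monomial -1·x^0·y^1 ↦ -1·X^0·Y^1·Z^1.
  monomial -2·x^0·y^0 ↦ -2·X^0·Y^0·Z^2.
Collecting: F(X, Y, Z) = 3*X**2 + 3*X*Z + 3*Y**2 - Y*Z - 2*Z**2.


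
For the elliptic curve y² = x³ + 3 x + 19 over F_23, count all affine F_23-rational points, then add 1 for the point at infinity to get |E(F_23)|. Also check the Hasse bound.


Affine points = {(1, 0), (3, 3), (3, 20), (4, 7), (4, 16), (6, 0), (8, 7), (8, 16), (9, 4), (9, 19), (11, 7), (11, 16), (12, 9), (12, 14), (13, 1), (13, 22), (15, 9), (15, 14), (16, 0), (19, 9), (19, 14), (20, 11), (20, 12)}; affine count = 23; |E(F_23)| = 24.

Discriminant check: Δ ∝ 4a³ + 27b² = 4·3³ + 27·19² = 4·27 + 27·361 ≡ 11 (mod 23). Nonzero ⇒ E is nonsingular.
For each x ∈ F_23, compute rhs = x³ + 3·x + 19 mod 23, then count y ∈ F_23 with y² ≡ rhs.
  x = 0: rhs = 19, matching y values: none (0 points).
  x = 1: rhs = 0, matching y values: 0 (1 points).
  x = 2: rhs = 10, matching y values: none (0 points).
  x = 3: rhs = 9, matching y values: 3, 20 (2 points).
  x = 4: rhs = 3, matching y values: 7, 16 (2 points).
  x = 5: rhs = 21, matching y values: none (0 points).
  x = 6: rhs = 0, matching y values: 0 (1 points).
  x = 7: rhs = 15, matching y values: none (0 points).
  x = 8: rhs = 3, matching y values: 7, 16 (2 points).
  x = 9: rhs = 16, matching y values: 4, 19 (2 points).
  x = 10: rhs = 14, matching y values: none (0 points).
  x = 11: rhs = 3, matching y values: 7, 16 (2 points).
  x = 12: rhs = 12, matching y values: 9, 14 (2 points).
  x = 13: rhs = 1, matching y values: 1, 22 (2 points).
  x = 14: rhs = 22, matching y values: none (0 points).
  x = 15: rhs = 12, matching y values: 9, 14 (2 points).
  x = 16: rhs = 0, matching y values: 0 (1 points).
  x = 17: rhs = 15, matching y values: none (0 points).
  x = 18: rhs = 17, matching y values: none (0 points).
  x = 19: rhs = 12, matching y values: 9, 14 (2 points).
  x = 20: rhs = 6, matching y values: 11, 12 (2 points).
  x = 21: rhs = 5, matching y values: none (0 points).
  x = 22: rhs = 15, matching y values: none (0 points).
Total affine count: 23.
Full point count |E(F_23)| = 23 + 1 = 24.
Hasse bound: |24 − (23+1)| = |0| = 0 ≤ 2√23 ≈ 9.5917 ✓.


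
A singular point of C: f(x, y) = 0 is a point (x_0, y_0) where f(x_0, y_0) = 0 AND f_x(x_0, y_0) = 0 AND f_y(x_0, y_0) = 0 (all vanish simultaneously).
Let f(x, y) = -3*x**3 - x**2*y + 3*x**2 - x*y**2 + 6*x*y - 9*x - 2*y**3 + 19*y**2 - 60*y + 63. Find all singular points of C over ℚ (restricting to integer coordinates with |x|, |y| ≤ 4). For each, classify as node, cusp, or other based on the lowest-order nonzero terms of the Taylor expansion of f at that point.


Singular points: {(0, 3)}; classification: cusp.

Compute partial derivatives:
  f_x = -9*x**2 - 2*x*y + 6*x - y**2 + 6*y - 9.
  f_y = -x**2 - 2*x*y + 6*x - 6*y**2 + 38*y - 60.
Scan x_0 ∈ {−4, ..., 4}. For each x_0, f_y(x_0, y) is a polynomial in y; find its integer roots y ∈ {−4, ..., 4}, then test f_x and f at those candidates.
  x = -4: f_y(-4, y) = -6*y**2 + 46*y - 100; no integer root y with |y| ≤ 4.
  x = -3: f_y(-3, y) = -6*y**2 + 44*y - 87; no integer root y with |y| ≤ 4.
  x = -2: f_y(-2, y) = -6*y**2 + 42*y - 76; no integer root y with |y| ≤ 4.
  x = -1: f_y(-1, y) = -6*y**2 + 40*y - 67; no integer root y with |y| ≤ 4.
  x = 0: f_y(0, y) = -6*y**2 + 38*y - 60; vanishes at y ∈ {3}. (0, 3): f_x = 0, f = 0 — SINGULAR.
  x = 1: f_y(1, y) = -6*y**2 + 36*y - 55; no integer root y with |y| ≤ 4.
  x = 2: f_y(2, y) = -6*y**2 + 34*y - 52; no integer root y with |y| ≤ 4.
  x = 3: f_y(3, y) = -6*y**2 + 32*y - 51; no integer root y with |y| ≤ 4.
  x = 4: f_y(4, y) = -6*y**2 + 30*y - 52; no integer root y with |y| ≤ 4.
Only singular point on the grid: (0, 3).
Classify: substitute x = 0 + u, y = 3 + v and expand: f = -3*u**3 - u**2*v - u*v**2 - 2*v**3 + v**2.
No constant or linear terms (consistent with a singular point). Quadratic part: v**2. Cubic part: -3*u**3 - u**2*v - u*v**2 - 2*v**3.
The quadratic part v**2 is a perfect square, so there is a single (double) tangent line v = 0, i.e. y = 3. Restricting the cubic part to that line (v = 0) leaves -3*u**3 ≠ 0, so f is not divisible by v and the branch is v² ≈ 3*u**3 to lowest order — this is a cusp.
Classification: cusp.


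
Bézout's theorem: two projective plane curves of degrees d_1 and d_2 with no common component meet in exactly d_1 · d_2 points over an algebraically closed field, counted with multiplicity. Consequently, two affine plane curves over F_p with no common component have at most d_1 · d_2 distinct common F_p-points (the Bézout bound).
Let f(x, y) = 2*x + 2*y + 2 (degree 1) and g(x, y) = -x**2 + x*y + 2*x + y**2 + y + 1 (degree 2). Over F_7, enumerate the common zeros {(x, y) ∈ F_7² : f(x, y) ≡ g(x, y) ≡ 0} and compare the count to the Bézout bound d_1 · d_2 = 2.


Common zeros: {(4, 2), (5, 1)}; count = 2; Bézout bound = 2.

deg(f) = 1, deg(g) = 2, so Bézout bound = 2.
Scan x ∈ F_7. For each x, list the y ∈ F_7 with f(x, y) ≡ 0 and those with g(x, y) ≡ 0 (mod 7); the common zeros in that column are the intersection.
  x = 0: f ≡ 0 at y ∈ {6}; g ≡ 0 at y ∈ {2, 4}; common: ∅.
  x = 1: f ≡ 0 at y ∈ {5}; g ≡ 0 at y ∈ ∅; common: ∅.
  x = 2: f ≡ 0 at y ∈ {4}; g ≡ 0 at y ∈ ∅; common: ∅.
  x = 3: f ≡ 0 at y ∈ {3}; g ≡ 0 at y ∈ ∅; common: ∅.
  x = 4: f ≡ 0 at y ∈ {2}; g ≡ 0 at y ∈ {0, 2}; common: {2}.
  x = 5: f ≡ 0 at y ∈ {1}; g ≡ 0 at y ∈ {0, 1}; common: {1}.
  x = 6: f ≡ 0 at y ∈ {0}; g ≡ 0 at y ∈ {3, 4}; common: ∅.
Collecting: common zeros = {(4, 2), (5, 1)}, so the count is 2.
Comparison with the Bézout bound: 2 ≤ 2 = deg(f)·deg(g), as expected for curves with no common component (the bound is attained).


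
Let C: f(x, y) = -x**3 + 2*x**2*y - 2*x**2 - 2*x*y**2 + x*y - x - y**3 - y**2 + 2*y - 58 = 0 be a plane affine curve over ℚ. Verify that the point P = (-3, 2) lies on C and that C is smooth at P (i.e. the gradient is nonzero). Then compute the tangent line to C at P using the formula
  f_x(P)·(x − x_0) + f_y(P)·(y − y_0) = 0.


Tangent line at P: -46*x + 25*y - 188 = 0.

Step 1: f(-3, 2) = 0, so P lies on C.
Step 2: partial derivatives
  f_x(x, y) = -3*x**2 + 4*x*y - 4*x - 2*y**2 + y - 1, f_y(x, y) = 2*x**2 - 4*x*y + x - 3*y**2 - 2*y + 2.
  f_x(P) = -46, f_y(P) = 25 (gradient nonzero, so P is smooth).
Step 3: tangent line at P: -46·(x − -3) + 25·(y − 2) = 0.
Expanding: -46*x + 25*y - 188 = 0.


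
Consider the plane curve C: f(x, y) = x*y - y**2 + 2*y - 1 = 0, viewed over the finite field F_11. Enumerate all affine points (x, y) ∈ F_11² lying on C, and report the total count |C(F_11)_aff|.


Affine F_11-points: {(0, 1), (1, 5), (1, 9), (2, 7), (2, 8), (5, 3), (5, 4), (6, 2), (6, 6), (7, 10)}; count = 10.

For each of the 121 pairs (x, y) ∈ F_11², evaluate f(x, y) mod 11. Record the zeros.
  x = 0: [0↦10, 1↦0, 2↦10, 3↦7, 4↦2, 5↦6, 6↦8, 7↦8, 8↦6, 9↦2, 10↦7]  zeros at y ∈ {1}
  x = 1: [0↦10, 1↦1, 2↦1, 3↦10, 4↦6, 5↦0, 6↦3, 7↦4, 8↦3, 9↦0, 10↦6]  zeros at y ∈ {5, 9}
  x = 2: [0↦10, 1↦2, 2↦3, 3↦2, 4↦10, 5↦5, 6↦9, 7↦0, 8↦0, 9↦9, 10↦5]  zeros at y ∈ {7, 8}
  x = 3: [0↦10, 1↦3, 2↦5, 3↦5, 4↦3, 5↦10, 6↦4, 7↦7, 8↦8, 9↦7, 10↦4]  zeros at y ∈ ∅
  x = 4: [0↦10, 1↦4, 2↦7, 3↦8, 4↦7, 5↦4, 6↦10, 7↦3, 8↦5, 9↦5, 10↦3]  zeros at y ∈ ∅
  x = 5: [0↦10, 1↦5, 2↦9, 3↦0, 4↦0, 5↦9, 6↦5, 7↦10, 8↦2, 9↦3, 10↦2]  zeros at y ∈ {3, 4}
  x = 6: [0↦10, 1↦6, 2↦0, 3↦3, 4↦4, 5↦3, 6↦0, 7↦6, 8↦10, 9↦1, 10↦1]  zeros at y ∈ {2, 6}
  x = 7: [0↦10, 1↦7, 2↦2, 3↦6, 4↦8, 5↦8, 6↦6, 7↦2, 8↦7, 9↦10, 10↦0]  zeros at y ∈ {10}
  x = 8: [0↦10, 1↦8, 2↦4, 3↦9, 4↦1, 5↦2, 6↦1, 7↦9, 8↦4, 9↦8, 10↦10]  zeros at y ∈ ∅
  x = 9: [0↦10, 1↦9, 2↦6, 3↦1, 4↦5, 5↦7, 6↦7, 7↦5, 8↦1, 9↦6, 10↦9]  zeros at y ∈ ∅
  x = 10: [0↦10, 1↦10, 2↦8, 3↦4, 4↦9, 5↦1, 6↦2, 7↦1, 8↦9, 9↦4, 10↦8]  zeros at y ∈ ∅
Collecting zeros: affine points = {(0, 1), (1, 5), (1, 9), (2, 7), (2, 8), (5, 3), (5, 4), (6, 2), (6, 6), (7, 10)}.
Total count |C(F_11)_aff| = 10.


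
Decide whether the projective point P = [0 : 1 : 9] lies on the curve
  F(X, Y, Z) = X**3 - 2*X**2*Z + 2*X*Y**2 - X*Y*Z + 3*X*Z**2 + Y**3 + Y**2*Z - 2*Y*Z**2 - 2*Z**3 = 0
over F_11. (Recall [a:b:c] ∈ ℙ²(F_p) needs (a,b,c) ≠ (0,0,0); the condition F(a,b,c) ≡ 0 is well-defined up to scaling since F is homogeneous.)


F(0,1,9) ≡ 7 (mod 11); P is NOT on the curve.

Evaluate F(0, 1, 9) term-by-term (mod 11).
  X**3 ↦ 1·0·1·1 = 0
  -2*X**2*Z ↦ -2·0·1·9 = 0
  2*X*Y**2 ↦ 2·0·1·1 = 0
  -X*Y*Z ↦ -1·0·1·9 = 0
  3*X*Z**2 ↦ 3·0·1·81 = 0
  Y**3 ↦ 1·1·1·1 = 1
  Y**2*Z ↦ 1·1·1·9 = 9
  -2*Y*Z**2 ↦ -2·1·1·81 = -162
  -2*Z**3 ↦ -2·1·1·729 = -1458
Sum: F(0, 1, 9) = (0) + (0) + (0) + (0) + (0) + (1) + (9) + (-162) + (-1458) = -1610.
Reducing mod 11: -1610 ≡ 7 (mod 11).
Since F(a, b, c) ≡ 7 ≠ 0 (mod 11), P does NOT lie on the curve.


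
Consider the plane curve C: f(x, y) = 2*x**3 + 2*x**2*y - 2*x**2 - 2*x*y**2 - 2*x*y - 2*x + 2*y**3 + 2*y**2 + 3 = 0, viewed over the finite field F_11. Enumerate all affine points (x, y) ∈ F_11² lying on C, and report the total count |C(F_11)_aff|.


Affine F_11-points: {(0, 8), (1, 3), (2, 1), (2, 3), (2, 8), (3, 0), (4, 6), (5, 10), (6, 3), (8, 2), (9, 9), (10, 1), (10, 4)}; count = 13.

For each of the 121 pairs (x, y) ∈ F_11², evaluate f(x, y) mod 11. Record the zeros.
  x = 0: [0↦3, 1↦7, 2↦5, 3↦9, 4↦9, 5↦6, 6↦1, 7↦6, 8↦0, 9↦6, 10↦3]  zeros at y ∈ {8}
  x = 1: [0↦1, 1↦3, 2↦6, 3↦0, 4↦8, 5↦9, 6↦4, 7↦5, 8↦2, 9↦7, 10↦10]  zeros at y ∈ {3}
  x = 2: [0↦7, 1↦0, 2↦1, 3↦0, 4↦9, 5↦7, 6↦6, 7↦7, 8↦0, 9↦8, 10↦10]  zeros at y ∈ {1, 3, 8}
  x = 3: [0↦0, 1↦10, 2↦2, 3↦10, 4↦2, 5↦1, 6↦8, 7↦2, 8↦6, 9↦10, 10↦4]  zeros at y ∈ {0}
  x = 4: [0↦3, 1↦1, 2↦10, 3↦9, 4↦10, 5↦3, 6↦0, 7↦2, 8↦10, 9↦3, 10↦4]  zeros at y ∈ {6}
  x = 5: [0↦6, 1↦7, 2↦4, 3↦9, 4↦1, 5↦3, 6↦5, 7↦8, 8↦2, 9↦10, 10↦0]  zeros at y ∈ {10}
  x = 6: [0↦10, 1↦7, 2↦7, 3↦0, 4↦9, 5↦2, 6↦2, 7↦10, 8↦5, 9↦10, 10↦4]  zeros at y ∈ {3}
  x = 7: [0↦5, 1↦2, 2↦9, 3↦5, 4↦2, 5↦1, 6↦3, 7↦9, 8↦9, 9↦4, 10↦6]  zeros at y ∈ ∅
  x = 8: [0↦3, 1↦4, 2↦0, 3↦3, 4↦3, 5↦1, 6↦9, 7↦6, 8↦4, 9↦4, 10↦7]  zeros at y ∈ {2}
  x = 9: [0↦5, 1↦3, 2↦3, 3↦6, 4↦2, 5↦3, 6↦10, 7↦2, 8↦2, 9↦0, 10↦8]  zeros at y ∈ {9}
  x = 10: [0↦1, 1↦0, 2↦8, 3↦4, 4↦0, 5↦8, 6↦7, 7↦9, 8↦4, 9↦4, 10↦10]  zeros at y ∈ {1, 4}
Collecting zeros: affine points = {(0, 8), (1, 3), (2, 1), (2, 3), (2, 8), (3, 0), (4, 6), (5, 10), (6, 3), (8, 2), (9, 9), (10, 1), (10, 4)}.
Total count |C(F_11)_aff| = 13.


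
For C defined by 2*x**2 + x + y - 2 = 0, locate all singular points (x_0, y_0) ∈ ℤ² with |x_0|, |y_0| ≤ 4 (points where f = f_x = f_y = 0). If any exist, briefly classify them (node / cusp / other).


No singular points in the scanned grid; C is smooth there.

Compute partial derivatives:
  f_x = 4*x + 1.
  f_y = 1.
f_y = 1 is a nonzero constant, so f_y never vanishes: no point (x, y) can satisfy f = f_x = f_y = 0. In particular no (x, y) ∈ {−4, ..., 4}² is singular; the curve is smooth.


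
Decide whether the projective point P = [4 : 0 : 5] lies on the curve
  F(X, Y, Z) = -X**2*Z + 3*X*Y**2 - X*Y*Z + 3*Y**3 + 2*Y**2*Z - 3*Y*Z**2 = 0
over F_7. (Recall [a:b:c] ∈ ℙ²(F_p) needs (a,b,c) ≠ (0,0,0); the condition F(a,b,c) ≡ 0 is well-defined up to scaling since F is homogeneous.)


F(4,0,5) ≡ 4 (mod 7); P is NOT on the curve.

Evaluate F(4, 0, 5) term-by-term (mod 7).
  -X**2*Z ↦ -1·16·1·5 = -80
  3*X*Y**2 ↦ 3·4·0·1 = 0
  -X*Y*Z ↦ -1·4·0·5 = 0
  3*Y**3 ↦ 3·1·0·1 = 0
  2*Y**2*Z ↦ 2·1·0·5 = 0
  -3*Y*Z**2 ↦ -3·1·0·25 = 0
Sum: F(4, 0, 5) = (-80) + (0) + (0) + (0) + (0) + (0) = -80.
Reducing mod 7: -80 ≡ 4 (mod 7).
Since F(a, b, c) ≡ 4 ≠ 0 (mod 7), P does NOT lie on the curve.


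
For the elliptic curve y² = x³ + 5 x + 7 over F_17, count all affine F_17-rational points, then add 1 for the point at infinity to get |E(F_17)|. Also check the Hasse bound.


Affine points = {(1, 8), (1, 9), (2, 5), (2, 12), (3, 7), (3, 10), (5, 2), (5, 15), (6, 7), (6, 10), (8, 7), (8, 10), (9, 4), (9, 13), (11, 4), (11, 13), (13, 5), (13, 12), (14, 4), (14, 13), (16, 1), (16, 16)}; affine count = 22; |E(F_17)| = 23.

Discriminant check: Δ ∝ 4a³ + 27b² = 4·5³ + 27·7² = 4·125 + 27·49 ≡ 4 (mod 17). Nonzero ⇒ E is nonsingular.
For each x ∈ F_17, compute rhs = x³ + 5·x + 7 mod 17, then count y ∈ F_17 with y² ≡ rhs.
  x = 0: rhs = 7, matching y values: none (0 points).
  x = 1: rhs = 13, matching y values: 8, 9 (2 points).
  x = 2: rhs = 8, matching y values: 5, 12 (2 points).
  x = 3: rhs = 15, matching y values: 7, 10 (2 points).
  x = 4: rhs = 6, matching y values: none (0 points).
  x = 5: rhs = 4, matching y values: 2, 15 (2 points).
  x = 6: rhs = 15, matching y values: 7, 10 (2 points).
  x = 7: rhs = 11, matching y values: none (0 points).
  x = 8: rhs = 15, matching y values: 7, 10 (2 points).
  x = 9: rhs = 16, matching y values: 4, 13 (2 points).
  x = 10: rhs = 3, matching y values: none (0 points).
  x = 11: rhs = 16, matching y values: 4, 13 (2 points).
  x = 12: rhs = 10, matching y values: none (0 points).
  x = 13: rhs = 8, matching y values: 5, 12 (2 points).
  x = 14: rhs = 16, matching y values: 4, 13 (2 points).
  x = 15: rhs = 6, matching y values: none (0 points).
  x = 16: rhs = 1, matching y values: 1, 16 (2 points).
Total affine count: 22.
Full point count |E(F_17)| = 22 + 1 = 23.
Hasse bound: |23 − (17+1)| = |5| = 5 ≤ 2√17 ≈ 8.2462 ✓.


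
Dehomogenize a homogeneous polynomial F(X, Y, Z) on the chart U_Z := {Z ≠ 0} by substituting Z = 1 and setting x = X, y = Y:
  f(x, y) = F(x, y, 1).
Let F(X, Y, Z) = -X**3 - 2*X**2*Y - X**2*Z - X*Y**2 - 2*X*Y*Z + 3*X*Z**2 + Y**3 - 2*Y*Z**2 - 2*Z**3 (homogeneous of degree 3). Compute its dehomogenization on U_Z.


f(x, y) = -x**3 - 2*x**2*y - x**2 - x*y**2 - 2*x*y + 3*x + y**3 - 2*y - 2

On U_Z we set Z = 1. Each monomial c·X^i·Y^j·Z^k in F becomes c·x^i·y^j·1^k = c·x^i·y^j.
Substituting Z = 1: F(X, Y, 1) = -x**3 - 2*x**2*y - x**2 - x*y**2 - 2*x*y + 3*x + y**3 - 2*y - 2.
Note: deg(f) ≤ deg(F) = 3; strict inequality happens when F is divisible by Z (lost terms).


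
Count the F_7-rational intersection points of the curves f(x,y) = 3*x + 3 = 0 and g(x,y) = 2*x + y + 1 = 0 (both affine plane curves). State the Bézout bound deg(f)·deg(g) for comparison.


Common zeros: {(6, 1)}; count = 1; Bézout bound = 1.

deg(f) = 1, deg(g) = 1, so Bézout bound = 1.
Scan x ∈ F_7. For each x, list the y ∈ F_7 with f(x, y) ≡ 0 and those with g(x, y) ≡ 0 (mod 7); the common zeros in that column are the intersection.
  x = 0: f ≡ 0 at y ∈ ∅; g ≡ 0 at y ∈ {6}; common: ∅.
  x = 1: f ≡ 0 at y ∈ ∅; g ≡ 0 at y ∈ {4}; common: ∅.
  x = 2: f ≡ 0 at y ∈ ∅; g ≡ 0 at y ∈ {2}; common: ∅.
  x = 3: f ≡ 0 at y ∈ ∅; g ≡ 0 at y ∈ {0}; common: ∅.
  x = 4: f ≡ 0 at y ∈ ∅; g ≡ 0 at y ∈ {5}; common: ∅.
  x = 5: f ≡ 0 at y ∈ ∅; g ≡ 0 at y ∈ {3}; common: ∅.
  x = 6: f ≡ 0 at y ∈ {0, 1, 2, 3, 4, 5, 6}; g ≡ 0 at y ∈ {1}; common: {1}.
Collecting: common zeros = {(6, 1)}, so the count is 1.
Comparison with the Bézout bound: 1 ≤ 1 = deg(f)·deg(g), as expected for curves with no common component (the bound is attained).


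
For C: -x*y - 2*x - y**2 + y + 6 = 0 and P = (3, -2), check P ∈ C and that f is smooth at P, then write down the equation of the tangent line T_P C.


Tangent line at P: 2*y + 4 = 0.

Step 1: f(3, -2) = 0, so P lies on C.
Step 2: partial derivatives
  f_x(x, y) = -y - 2, f_y(x, y) = -x - 2*y + 1.
  f_x(P) = 0, f_y(P) = 2 (gradient nonzero, so P is smooth).
Step 3: tangent line at P: 0·(x − 3) + 2·(y − -2) = 0.
Expanding: 2*y + 4 = 0.


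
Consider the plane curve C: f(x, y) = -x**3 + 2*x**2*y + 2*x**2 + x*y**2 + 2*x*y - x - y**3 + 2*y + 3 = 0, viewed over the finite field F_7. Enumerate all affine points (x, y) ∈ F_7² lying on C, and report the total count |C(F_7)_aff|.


Affine F_7-points: {(0, 5), (1, 4), (4, 6), (5, 0), (5, 6), (6, 0), (6, 1), (6, 5)}; count = 8.

For each of the 49 pairs (x, y) ∈ F_7², evaluate f(x, y) mod 7. Record the zeros.
  x = 0: [0↦3, 1↦4, 2↦6, 3↦3, 4↦3, 5↦0, 6↦2]  zeros at y ∈ {5}
  x = 1: [0↦3, 1↦2, 2↦4, 3↦3, 4↦0, 5↦3, 6↦6]  zeros at y ∈ {4}
  x = 2: [0↦1, 1↦2, 2↦1, 3↦6, 4↦4, 5↦3, 6↦4]  zeros at y ∈ ∅
  x = 3: [0↦5, 1↦5, 2↦5, 3↦6, 4↦2, 5↦1, 6↦4]  zeros at y ∈ ∅
  x = 4: [0↦2, 1↦5, 2↦3, 3↦4, 4↦2, 5↦5, 6↦0]  zeros at y ∈ {6}
  x = 5: [0↦0, 1↦3, 2↦3, 3↦1, 4↦5, 5↦2, 6↦0]  zeros at y ∈ {0, 6}
  x = 6: [0↦0, 1↦0, 2↦6, 3↦5, 4↦5, 5↦0, 6↦5]  zeros at y ∈ {0, 1, 5}
Collecting zeros: affine points = {(0, 5), (1, 4), (4, 6), (5, 0), (5, 6), (6, 0), (6, 1), (6, 5)}.
Total count |C(F_7)_aff| = 8.


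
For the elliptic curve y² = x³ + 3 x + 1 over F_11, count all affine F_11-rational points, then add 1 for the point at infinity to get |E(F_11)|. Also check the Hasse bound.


Affine points = {(0, 1), (0, 10), (1, 4), (1, 7), (2, 2), (2, 9), (3, 2), (3, 9), (4, 0), (5, 3), (5, 8), (6, 2), (6, 9), (8, 3), (8, 8), (9, 3), (9, 8)}; affine count = 17; |E(F_11)| = 18.

Discriminant check: Δ ∝ 4a³ + 27b² = 4·3³ + 27·1² = 4·27 + 27·1 ≡ 3 (mod 11). Nonzero ⇒ E is nonsingular.
For each x ∈ F_11, compute rhs = x³ + 3·x + 1 mod 11, then count y ∈ F_11 with y² ≡ rhs.
  x = 0: rhs = 1, matching y values: 1, 10 (2 points).
  x = 1: rhs = 5, matching y values: 4, 7 (2 points).
  x = 2: rhs = 4, matching y values: 2, 9 (2 points).
  x = 3: rhs = 4, matching y values: 2, 9 (2 points).
  x = 4: rhs = 0, matching y values: 0 (1 points).
  x = 5: rhs = 9, matching y values: 3, 8 (2 points).
  x = 6: rhs = 4, matching y values: 2, 9 (2 points).
  x = 7: rhs = 2, matching y values: none (0 points).
  x = 8: rhs = 9, matching y values: 3, 8 (2 points).
  x = 9: rhs = 9, matching y values: 3, 8 (2 points).
  x = 10: rhs = 8, matching y values: none (0 points).
Total affine count: 17.
Full point count |E(F_11)| = 17 + 1 = 18.
Hasse bound: |18 − (11+1)| = |6| = 6 ≤ 2√11 ≈ 6.6332 ✓.


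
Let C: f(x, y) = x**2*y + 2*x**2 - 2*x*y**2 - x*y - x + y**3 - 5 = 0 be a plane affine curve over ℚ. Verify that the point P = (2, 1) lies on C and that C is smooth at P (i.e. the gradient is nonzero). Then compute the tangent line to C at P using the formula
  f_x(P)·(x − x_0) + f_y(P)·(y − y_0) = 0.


Tangent line at P: 8*x - 3*y - 13 = 0.

Step 1: f(2, 1) = 0, so P lies on C.
Step 2: partial derivatives
  f_x(x, y) = 2*x*y + 4*x - 2*y**2 - y - 1, f_y(x, y) = x**2 - 4*x*y - x + 3*y**2.
  f_x(P) = 8, f_y(P) = -3 (gradient nonzero, so P is smooth).
Step 3: tangent line at P: 8·(x − 2) + -3·(y − 1) = 0.
Expanding: 8*x - 3*y - 13 = 0.


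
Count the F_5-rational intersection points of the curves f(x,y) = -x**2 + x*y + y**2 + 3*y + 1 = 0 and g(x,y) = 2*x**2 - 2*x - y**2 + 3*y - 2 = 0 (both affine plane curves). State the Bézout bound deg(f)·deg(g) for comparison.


Common zeros: {(0, 1), (1, 1)}; count = 2; Bézout bound = 4.

deg(f) = 2, deg(g) = 2, so Bézout bound = 4.
Scan x ∈ F_5. For each x, list the y ∈ F_5 with f(x, y) ≡ 0 and those with g(x, y) ≡ 0 (mod 5); the common zeros in that column are the intersection.
  x = 0: f ≡ 0 at y ∈ {1}; g ≡ 0 at y ∈ {1, 2}; common: {1}.
  x = 1: f ≡ 0 at y ∈ {0, 1}; g ≡ 0 at y ∈ {1, 2}; common: {1}.
  x = 2: f ≡ 0 at y ∈ ∅; g ≡ 0 at y ∈ ∅; common: ∅.
  x = 3: f ≡ 0 at y ∈ ∅; g ≡ 0 at y ∈ {0, 3}; common: ∅.
  x = 4: f ≡ 0 at y ∈ {0, 3}; g ≡ 0 at y ∈ ∅; common: ∅.
Collecting: common zeros = {(0, 1), (1, 1)}, so the count is 2.
Comparison with the Bézout bound: 2 ≤ 4 = deg(f)·deg(g), as expected for curves with no common component (the affine F_5-count falls short of the bound because intersections may lie at infinity, over extension fields, or carry multiplicity).


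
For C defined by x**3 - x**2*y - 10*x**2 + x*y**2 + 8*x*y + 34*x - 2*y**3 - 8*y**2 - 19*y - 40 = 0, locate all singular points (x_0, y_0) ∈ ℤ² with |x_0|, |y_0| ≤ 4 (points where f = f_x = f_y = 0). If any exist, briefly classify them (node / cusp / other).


Singular points: {(3, -1)}; classification: cusp.

Compute partial derivatives:
  f_x = 3*x**2 - 2*x*y - 20*x + y**2 + 8*y + 34.
  f_y = -x**2 + 2*x*y + 8*x - 6*y**2 - 16*y - 19.
Scan x_0 ∈ {−4, ..., 4}. For each x_0, f_y(x_0, y) is a polynomial in y; find its integer roots y ∈ {−4, ..., 4}, then test f_x and f at those candidates.
  x = -4: f_y(-4, y) = -6*y**2 - 24*y - 67; no integer root y with |y| ≤ 4.
  x = -3: f_y(-3, y) = -6*y**2 - 22*y - 52; no integer root y with |y| ≤ 4.
  x = -2: f_y(-2, y) = -6*y**2 - 20*y - 39; no integer root y with |y| ≤ 4.
  x = -1: f_y(-1, y) = -6*y**2 - 18*y - 28; no integer root y with |y| ≤ 4.
  x = 0: f_y(0, y) = -6*y**2 - 16*y - 19; no integer root y with |y| ≤ 4.
  x = 1: f_y(1, y) = -6*y**2 - 14*y - 12; no integer root y with |y| ≤ 4.
  x = 2: f_y(2, y) = -6*y**2 - 12*y - 7; no integer root y with |y| ≤ 4.
  x = 3: f_y(3, y) = -6*y**2 - 10*y - 4; vanishes at y ∈ {-1}. (3, -1): f_x = 0, f = 0 — SINGULAR.
  x = 4: f_y(4, y) = -6*y**2 - 8*y - 3; no integer root y with |y| ≤ 4.
Only singular point on the grid: (3, -1).
Classify: substitute x = 3 + u, y = -1 + v and expand: f = u**3 - u**2*v + u*v**2 - 2*v**3 + v**2.
No constant or linear terms (consistent with a singular point). Quadratic part: v**2. Cubic part: u**3 - u**2*v + u*v**2 - 2*v**3.
The quadratic part v**2 is a perfect square, so there is a single (double) tangent line v = 0, i.e. y = -1. Restricting the cubic part to that line (v = 0) leaves u**3 ≠ 0, so f is not divisible by v and the branch is v² ≈ -u**3 to lowest order — this is a cusp.
Classification: cusp.


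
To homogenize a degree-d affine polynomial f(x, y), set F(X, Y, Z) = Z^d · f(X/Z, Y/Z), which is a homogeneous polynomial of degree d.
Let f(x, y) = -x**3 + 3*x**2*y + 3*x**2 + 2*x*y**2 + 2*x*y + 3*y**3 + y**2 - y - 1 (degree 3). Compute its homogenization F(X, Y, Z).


F(X, Y, Z) = -X**3 + 3*X**2*Y + 3*X**2*Z + 2*X*Y**2 + 2*X*Y*Z + 3*Y**3 + Y**2*Z - Y*Z**2 - Z**3

deg(f) = 3.
Substitute x = X/Z, y = Y/Z into f, then multiply by Z^3.
  monomial -1·x^3·y^0 ↦ -1·X^3·Y^0·Z^0.
  monomial 3·x^2·y^1 ↦ 3·X^2·Y^1·Z^0.
  monomial 3·x^2·y^0 ↦ 3·X^2·Y^0·Z^1.
  monomial 2·x^1·y^2 ↦ 2·X^1·Y^2·Z^0.
  monomial 2·x^1·y^1 ↦ 2·X^1·Y^1·Z^1.
  monomial 3·x^0·y^3 ↦ 3·X^0·Y^3·Z^0.
  monomial 1·x^0·y^2 ↦ 1·X^0·Y^2·Z^1.
  monomial -1·x^0·y^1 ↦ -1·X^0·Y^1·Z^2.
  monomial -1·x^0·y^0 ↦ -1·X^0·Y^0·Z^3.
Collecting: F(X, Y, Z) = -X**3 + 3*X**2*Y + 3*X**2*Z + 2*X*Y**2 + 2*X*Y*Z + 3*Y**3 + Y**2*Z - Y*Z**2 - Z**3.


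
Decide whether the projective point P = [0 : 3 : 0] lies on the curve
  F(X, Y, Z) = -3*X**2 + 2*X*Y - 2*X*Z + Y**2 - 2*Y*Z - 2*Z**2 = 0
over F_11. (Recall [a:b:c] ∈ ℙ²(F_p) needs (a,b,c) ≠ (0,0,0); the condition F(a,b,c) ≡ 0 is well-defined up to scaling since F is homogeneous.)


F(0,3,0) ≡ 9 (mod 11); P is NOT on the curve.

Evaluate F(0, 3, 0) term-by-term (mod 11).
  -3*X**2 ↦ -3·0·1·1 = 0
  2*X*Y ↦ 2·0·3·1 = 0
  -2*X*Z ↦ -2·0·1·0 = 0
  Y**2 ↦ 1·1·9·1 = 9
  -2*Y*Z ↦ -2·1·3·0 = 0
  -2*Z**2 ↦ -2·1·1·0 = 0
Sum: F(0, 3, 0) = (0) + (0) + (0) + (9) + (0) + (0) = 9.
Reducing mod 11: 9 ≡ 9 (mod 11).
Since F(a, b, c) ≡ 9 ≠ 0 (mod 11), P does NOT lie on the curve.


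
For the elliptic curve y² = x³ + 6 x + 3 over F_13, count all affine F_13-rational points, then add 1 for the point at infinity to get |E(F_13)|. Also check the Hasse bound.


Affine points = {(0, 4), (0, 9), (1, 6), (1, 7), (2, 6), (2, 7), (3, 3), (3, 10), (4, 0), (8, 2), (8, 11), (10, 6), (10, 7), (11, 3), (11, 10), (12, 3), (12, 10)}; affine count = 17; |E(F_13)| = 18.

Discriminant check: Δ ∝ 4a³ + 27b² = 4·6³ + 27·3² = 4·216 + 27·9 ≡ 2 (mod 13). Nonzero ⇒ E is nonsingular.
For each x ∈ F_13, compute rhs = x³ + 6·x + 3 mod 13, then count y ∈ F_13 with y² ≡ rhs.
  x = 0: rhs = 3, matching y values: 4, 9 (2 points).
  x = 1: rhs = 10, matching y values: 6, 7 (2 points).
  x = 2: rhs = 10, matching y values: 6, 7 (2 points).
  x = 3: rhs = 9, matching y values: 3, 10 (2 points).
  x = 4: rhs = 0, matching y values: 0 (1 points).
  x = 5: rhs = 2, matching y values: none (0 points).
  x = 6: rhs = 8, matching y values: none (0 points).
  x = 7: rhs = 11, matching y values: none (0 points).
  x = 8: rhs = 4, matching y values: 2, 11 (2 points).
  x = 9: rhs = 6, matching y values: none (0 points).
  x = 10: rhs = 10, matching y values: 6, 7 (2 points).
  x = 11: rhs = 9, matching y values: 3, 10 (2 points).
  x = 12: rhs = 9, matching y values: 3, 10 (2 points).
Total affine count: 17.
Full point count |E(F_13)| = 17 + 1 = 18.
Hasse bound: |18 − (13+1)| = |4| = 4 ≤ 2√13 ≈ 7.2111 ✓.


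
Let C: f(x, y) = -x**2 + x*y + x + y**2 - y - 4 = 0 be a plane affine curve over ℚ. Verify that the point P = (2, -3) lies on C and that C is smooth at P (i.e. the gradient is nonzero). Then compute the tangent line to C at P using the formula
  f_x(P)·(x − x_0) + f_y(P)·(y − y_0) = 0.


Tangent line at P: -6*x - 5*y - 3 = 0.

Step 1: f(2, -3) = 0, so P lies on C.
Step 2: partial derivatives
  f_x(x, y) = -2*x + y + 1, f_y(x, y) = x + 2*y - 1.
  f_x(P) = -6, f_y(P) = -5 (gradient nonzero, so P is smooth).
Step 3: tangent line at P: -6·(x − 2) + -5·(y − -3) = 0.
Expanding: -6*x - 5*y - 3 = 0.


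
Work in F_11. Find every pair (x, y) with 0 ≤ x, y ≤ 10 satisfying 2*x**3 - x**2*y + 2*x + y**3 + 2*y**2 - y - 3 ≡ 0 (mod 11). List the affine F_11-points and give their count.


Affine F_11-points: {(0, 2), (2, 6), (3, 9), (4, 6), (6, 1), (7, 10), (8, 6), (8, 7)}; count = 8.

For each of the 121 pairs (x, y) ∈ F_11², evaluate f(x, y) mod 11. Record the zeros.
  x = 0: [0↦8, 1↦10, 2↦0, 3↦6, 4↦1, 5↦2, 6↦4, 7↦2, 8↦2, 9↦10, 10↦10]  zeros at y ∈ {2}
  x = 1: [0↦1, 1↦2, 2↦2, 3↦7, 4↦1, 5↦1, 6↦2, 7↦10, 8↦9, 9↦5, 10↦4]  zeros at y ∈ ∅
  x = 2: [0↦6, 1↦4, 2↦1, 3↦3, 4↦5, 5↦2, 6↦0, 7↦5, 8↦1, 9↦5, 10↦1]  zeros at y ∈ {6}
  x = 3: [0↦2, 1↦6, 2↦9, 3↦6, 4↦3, 5↦6, 6↦10, 7↦10, 8↦1, 9↦0, 10↦2]  zeros at y ∈ {9}
  x = 4: [0↦1, 1↦9, 2↦5, 3↦6, 4↦7, 5↦3, 6↦0, 7↦4, 8↦10, 9↦2, 10↦8]  zeros at y ∈ {6}
  x = 5: [0↦4, 1↦3, 2↦1, 3↦4, 4↦7, 5↦5, 6↦4, 7↦10, 8↦7, 9↦1, 10↦9]  zeros at y ∈ ∅
  x = 6: [0↦1, 1↦0, 2↦9, 3↦1, 4↦4, 5↦2, 6↦1, 7↦7, 8↦4, 9↦9, 10↦6]  zeros at y ∈ {1}
  x = 7: [0↦4, 1↦1, 2↦8, 3↦9, 4↦10, 5↦6, 6↦3, 7↦7, 8↦2, 9↦5, 10↦0]  zeros at y ∈ {10}
  x = 8: [0↦3, 1↦7, 2↦10, 3↦7, 4↦4, 5↦7, 6↦0, 7↦0, 8↦2, 9↦1, 10↦3]  zeros at y ∈ {6, 7}
  x = 9: [0↦10, 1↦8, 2↦5, 3↦7, 4↦9, 5↦6, 6↦4, 7↦9, 8↦5, 9↦9, 10↦5]  zeros at y ∈ ∅
  x = 10: [0↦4, 1↦5, 2↦5, 3↦10, 4↦4, 5↦4, 6↦5, 7↦2, 8↦1, 9↦8, 10↦7]  zeros at y ∈ ∅
Collecting zeros: affine points = {(0, 2), (2, 6), (3, 9), (4, 6), (6, 1), (7, 10), (8, 6), (8, 7)}.
Total count |C(F_11)_aff| = 8.


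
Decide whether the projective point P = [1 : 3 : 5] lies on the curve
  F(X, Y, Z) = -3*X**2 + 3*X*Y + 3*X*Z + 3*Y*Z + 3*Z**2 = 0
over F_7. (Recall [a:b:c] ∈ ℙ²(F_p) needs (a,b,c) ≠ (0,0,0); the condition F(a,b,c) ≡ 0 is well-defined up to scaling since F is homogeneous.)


F(1,3,5) ≡ 1 (mod 7); P is NOT on the curve.

Evaluate F(1, 3, 5) term-by-term (mod 7).
  -3*X**2 ↦ -3·1·1·1 = -3
  3*X*Y ↦ 3·1·3·1 = 9
  3*X*Z ↦ 3·1·1·5 = 15
  3*Y*Z ↦ 3·1·3·5 = 45
  3*Z**2 ↦ 3·1·1·25 = 75
Sum: F(1, 3, 5) = (-3) + (9) + (15) + (45) + (75) = 141.
Reducing mod 7: 141 ≡ 1 (mod 7).
Since F(a, b, c) ≡ 1 ≠ 0 (mod 7), P does NOT lie on the curve.


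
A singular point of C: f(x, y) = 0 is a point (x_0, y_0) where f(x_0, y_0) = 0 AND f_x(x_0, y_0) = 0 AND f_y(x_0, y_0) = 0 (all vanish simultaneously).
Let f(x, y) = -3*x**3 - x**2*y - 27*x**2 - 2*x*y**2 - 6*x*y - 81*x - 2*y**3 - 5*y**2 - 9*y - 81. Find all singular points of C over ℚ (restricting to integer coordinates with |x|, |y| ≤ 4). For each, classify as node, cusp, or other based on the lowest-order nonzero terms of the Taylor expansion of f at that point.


Singular points: {(-3, 0)}; classification: cusp.

Compute partial derivatives:
  f_x = -9*x**2 - 2*x*y - 54*x - 2*y**2 - 6*y - 81.
  f_y = -x**2 - 4*x*y - 6*x - 6*y**2 - 10*y - 9.
Scan x_0 ∈ {−4, ..., 4}. For each x_0, f_y(x_0, y) is a polynomial in y; find its integer roots y ∈ {−4, ..., 4}, then test f_x and f at those candidates.
  x = -4: f_y(-4, y) = -6*y**2 + 6*y - 1; no integer root y with |y| ≤ 4.
  x = -3: f_y(-3, y) = -6*y**2 + 2*y; vanishes at y ∈ {0}. (-3, 0): f_x = 0, f = 0 — SINGULAR.
  x = -2: f_y(-2, y) = -6*y**2 - 2*y - 1; no integer root y with |y| ≤ 4.
  x = -1: f_y(-1, y) = -6*y**2 - 6*y - 4; no integer root y with |y| ≤ 4.
  x = 0: f_y(0, y) = -6*y**2 - 10*y - 9; no integer root y with |y| ≤ 4.
  x = 1: f_y(1, y) = -6*y**2 - 14*y - 16; no integer root y with |y| ≤ 4.
  x = 2: f_y(2, y) = -6*y**2 - 18*y - 25; no integer root y with |y| ≤ 4.
  x = 3: f_y(3, y) = -6*y**2 - 22*y - 36; no integer root y with |y| ≤ 4.
  x = 4: f_y(4, y) = -6*y**2 - 26*y - 49; no integer root y with |y| ≤ 4.
Only singular point on the grid: (-3, 0).
Classify: substitute x = -3 + u, y = 0 + v and expand: f = -3*u**3 - u**2*v - 2*u*v**2 - 2*v**3 + v**2.
No constant or linear terms (consistent with a singular point). Quadratic part: v**2. Cubic part: -3*u**3 - u**2*v - 2*u*v**2 - 2*v**3.
The quadratic part v**2 is a perfect square, so there is a single (double) tangent line v = 0, i.e. y = 0. Restricting the cubic part to that line (v = 0) leaves -3*u**3 ≠ 0, so f is not divisible by v and the branch is v² ≈ 3*u**3 to lowest order — this is a cusp.
Classification: cusp.


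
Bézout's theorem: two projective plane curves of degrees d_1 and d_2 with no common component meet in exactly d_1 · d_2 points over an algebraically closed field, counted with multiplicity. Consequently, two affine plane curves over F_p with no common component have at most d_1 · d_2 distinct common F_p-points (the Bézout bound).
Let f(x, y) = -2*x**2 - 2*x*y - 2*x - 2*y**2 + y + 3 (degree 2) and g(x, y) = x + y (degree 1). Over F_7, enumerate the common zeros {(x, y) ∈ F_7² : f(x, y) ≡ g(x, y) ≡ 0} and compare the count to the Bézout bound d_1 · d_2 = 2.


Common zeros: ∅; count = 0; Bézout bound = 2.

deg(f) = 2, deg(g) = 1, so Bézout bound = 2.
Scan x ∈ F_7. For each x, list the y ∈ F_7 with f(x, y) ≡ 0 and those with g(x, y) ≡ 0 (mod 7); the common zeros in that column are the intersection.
  x = 0: f ≡ 0 at y ∈ {5, 6}; g ≡ 0 at y ∈ {0}; common: ∅.
  x = 1: f ≡ 0 at y ∈ {5}; g ≡ 0 at y ∈ {6}; common: ∅.
  x = 2: f ≡ 0 at y ∈ {1}; g ≡ 0 at y ∈ {5}; common: ∅.
  x = 3: f ≡ 0 at y ∈ {0, 1}; g ≡ 0 at y ∈ {4}; common: ∅.
  x = 4: f ≡ 0 at y ∈ ∅; g ≡ 0 at y ∈ {3}; common: ∅.
  x = 5: f ≡ 0 at y ∈ ∅; g ≡ 0 at y ∈ {2}; common: ∅.
  x = 6: f ≡ 0 at y ∈ ∅; g ≡ 0 at y ∈ {1}; common: ∅.
Collecting: common zeros = ∅, so the count is 0.
Comparison with the Bézout bound: 0 ≤ 2 = deg(f)·deg(g), as expected for curves with no common component (the affine F_7-count falls short of the bound because intersections may lie at infinity, over extension fields, or carry multiplicity).
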